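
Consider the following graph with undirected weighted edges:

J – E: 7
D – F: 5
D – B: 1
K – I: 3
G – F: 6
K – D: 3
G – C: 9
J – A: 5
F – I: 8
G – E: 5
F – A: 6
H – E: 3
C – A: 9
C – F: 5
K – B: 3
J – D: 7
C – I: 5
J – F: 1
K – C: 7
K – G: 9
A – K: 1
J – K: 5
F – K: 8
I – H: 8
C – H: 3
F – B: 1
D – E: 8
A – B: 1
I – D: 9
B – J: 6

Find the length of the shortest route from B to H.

9

Shortest distances from B:
B: 0
A: 1  (via B)
D: 1  (via B)
F: 1  (via B)
J: 2  (via F)
K: 2  (via A)
I: 5  (via K)
C: 6  (via F)
G: 7  (via F)
E: 9  (via D)
H: 9  (via C)
Shortest route: B → F → C → H = 9.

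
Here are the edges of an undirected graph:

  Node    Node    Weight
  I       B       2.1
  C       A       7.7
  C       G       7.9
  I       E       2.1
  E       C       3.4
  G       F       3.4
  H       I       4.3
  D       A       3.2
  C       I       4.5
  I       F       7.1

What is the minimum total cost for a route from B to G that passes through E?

Shortest B→E: B → I → E = 4.2
Best E to G: E → C → G costing 11.3
Total via E: 4.2 + 11.3 = 15.5.

15.5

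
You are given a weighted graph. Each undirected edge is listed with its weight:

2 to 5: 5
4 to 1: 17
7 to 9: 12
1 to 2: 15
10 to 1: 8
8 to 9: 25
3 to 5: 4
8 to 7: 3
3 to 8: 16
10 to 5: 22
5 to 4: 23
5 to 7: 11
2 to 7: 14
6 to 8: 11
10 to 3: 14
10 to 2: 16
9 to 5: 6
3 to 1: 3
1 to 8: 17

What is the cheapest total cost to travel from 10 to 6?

Compare a few routes:
10 → 1 → 3 → 8 → 6: 8+3+16+11 = 38
10 → 1 → 8 → 6: 8+17+11 = 36
10 → 1 → 3 → 5 → 7 → 8 → 6: 8+3+4+11+3+11 = 40
The minimum is 36 via 10 → 1 → 8 → 6.

36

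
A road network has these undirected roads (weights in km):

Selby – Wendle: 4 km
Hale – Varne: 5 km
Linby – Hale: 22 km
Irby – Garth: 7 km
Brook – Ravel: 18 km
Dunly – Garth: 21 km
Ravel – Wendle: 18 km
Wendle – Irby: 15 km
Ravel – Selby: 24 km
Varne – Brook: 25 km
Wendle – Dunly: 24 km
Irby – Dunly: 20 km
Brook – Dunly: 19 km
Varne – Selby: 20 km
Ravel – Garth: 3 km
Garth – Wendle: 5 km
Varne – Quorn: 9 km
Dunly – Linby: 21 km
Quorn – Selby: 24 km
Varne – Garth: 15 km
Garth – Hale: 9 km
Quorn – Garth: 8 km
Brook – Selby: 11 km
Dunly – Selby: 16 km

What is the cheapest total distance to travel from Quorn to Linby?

Settle nodes by increasing distance from Quorn:
Quorn: 0
Garth: 8  (via Quorn)
Varne: 9  (via Quorn)
Ravel: 11  (via Garth)
Wendle: 13  (via Garth)
Hale: 14  (via Varne)
Irby: 15  (via Garth)
Selby: 17  (via Wendle)
Brook: 28  (via Selby)
Dunly: 29  (via Garth)
Linby: 36  (via Hale)
Shortest route: Quorn → Varne → Hale → Linby = 36 km.

36 km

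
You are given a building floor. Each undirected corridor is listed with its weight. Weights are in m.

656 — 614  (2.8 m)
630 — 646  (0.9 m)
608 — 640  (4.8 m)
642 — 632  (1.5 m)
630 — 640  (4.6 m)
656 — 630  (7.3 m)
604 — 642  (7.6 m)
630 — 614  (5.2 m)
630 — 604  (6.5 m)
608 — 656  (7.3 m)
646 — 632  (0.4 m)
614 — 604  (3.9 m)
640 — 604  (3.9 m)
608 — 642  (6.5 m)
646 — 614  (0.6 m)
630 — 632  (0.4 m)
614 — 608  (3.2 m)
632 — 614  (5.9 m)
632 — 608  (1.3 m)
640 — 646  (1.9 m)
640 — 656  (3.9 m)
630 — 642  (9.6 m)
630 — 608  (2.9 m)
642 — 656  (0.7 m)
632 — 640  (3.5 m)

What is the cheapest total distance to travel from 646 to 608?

Settle nodes by increasing distance from 646:
646: 0
632: 0.4  (via 646)
614: 0.6  (via 646)
630: 0.8  (via 632)
608: 1.7  (via 632)
Shortest route: 646 → 632 → 608 = 1.7 m.

1.7 m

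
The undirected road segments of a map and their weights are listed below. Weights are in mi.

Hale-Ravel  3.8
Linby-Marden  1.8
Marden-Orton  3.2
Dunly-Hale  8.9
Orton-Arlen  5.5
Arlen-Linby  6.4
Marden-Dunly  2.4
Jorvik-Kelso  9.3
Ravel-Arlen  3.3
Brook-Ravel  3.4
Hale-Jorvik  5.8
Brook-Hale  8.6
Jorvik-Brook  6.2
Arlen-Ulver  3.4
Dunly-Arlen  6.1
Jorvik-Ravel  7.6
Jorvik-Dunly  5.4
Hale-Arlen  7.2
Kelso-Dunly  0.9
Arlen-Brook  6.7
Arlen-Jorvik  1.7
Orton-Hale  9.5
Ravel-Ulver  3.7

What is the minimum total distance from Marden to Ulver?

Settle nodes by increasing distance from Marden:
Marden: 0
Linby: 1.8  (via Marden)
Dunly: 2.4  (via Marden)
Orton: 3.2  (via Marden)
Kelso: 3.3  (via Dunly)
Jorvik: 7.8  (via Dunly)
Arlen: 8.2  (via Linby)
Hale: 11.3  (via Dunly)
Ravel: 11.5  (via Arlen)
Ulver: 11.6  (via Arlen)
Shortest route: Marden–Linby–Arlen–Ulver = 11.6 mi.

11.6 mi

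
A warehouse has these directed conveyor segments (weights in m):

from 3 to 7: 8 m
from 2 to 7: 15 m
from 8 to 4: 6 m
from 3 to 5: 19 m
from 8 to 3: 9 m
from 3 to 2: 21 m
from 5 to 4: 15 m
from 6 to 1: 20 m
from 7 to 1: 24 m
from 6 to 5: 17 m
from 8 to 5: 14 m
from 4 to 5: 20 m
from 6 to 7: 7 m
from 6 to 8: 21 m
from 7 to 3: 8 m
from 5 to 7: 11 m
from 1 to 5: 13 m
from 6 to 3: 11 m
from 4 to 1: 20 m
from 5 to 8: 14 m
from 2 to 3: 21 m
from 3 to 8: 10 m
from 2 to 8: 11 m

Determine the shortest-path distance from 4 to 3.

39 m

Running Dijkstra from 4:
4: 0
1: 20  (via 4)
5: 20  (via 4)
7: 31  (via 5)
8: 34  (via 5)
3: 39  (via 7)
Shortest route: 4–5–7–3 = 39 m.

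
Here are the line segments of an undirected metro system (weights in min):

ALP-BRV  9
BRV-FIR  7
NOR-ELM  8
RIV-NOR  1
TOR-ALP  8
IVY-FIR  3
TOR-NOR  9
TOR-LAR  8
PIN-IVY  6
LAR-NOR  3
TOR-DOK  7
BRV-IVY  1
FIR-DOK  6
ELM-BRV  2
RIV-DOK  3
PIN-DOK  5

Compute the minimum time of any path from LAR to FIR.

13 min

Enumerating some paths:
LAR → NOR → ELM → BRV → FIR: 3+8+2+7 = 20
LAR → NOR → RIV → DOK → FIR: 3+1+3+6 = 13
LAR → NOR → ELM → BRV → IVY → FIR: 3+8+2+1+3 = 17
Cheapest is LAR → NOR → RIV → DOK → FIR at 13 min.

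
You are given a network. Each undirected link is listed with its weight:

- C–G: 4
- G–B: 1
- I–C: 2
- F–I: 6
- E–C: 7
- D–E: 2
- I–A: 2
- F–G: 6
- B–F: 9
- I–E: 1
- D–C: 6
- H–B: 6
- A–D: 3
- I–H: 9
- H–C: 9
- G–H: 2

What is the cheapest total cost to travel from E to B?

Settle nodes by increasing distance from E:
E: 0
I: 1  (via E)
D: 2  (via E)
A: 3  (via I)
C: 3  (via I)
F: 7  (via I)
G: 7  (via C)
B: 8  (via G)
Shortest route: E → I → C → G → B = 8.

8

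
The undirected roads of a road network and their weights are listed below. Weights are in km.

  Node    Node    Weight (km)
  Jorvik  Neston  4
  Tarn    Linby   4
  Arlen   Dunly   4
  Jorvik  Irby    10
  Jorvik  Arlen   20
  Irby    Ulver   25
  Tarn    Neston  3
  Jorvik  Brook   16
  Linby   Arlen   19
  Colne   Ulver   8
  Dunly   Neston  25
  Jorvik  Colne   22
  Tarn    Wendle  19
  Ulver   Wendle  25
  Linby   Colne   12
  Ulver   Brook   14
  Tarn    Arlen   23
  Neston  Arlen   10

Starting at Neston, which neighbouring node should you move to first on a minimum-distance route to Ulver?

Tarn

Compare a few routes:
Neston–Jorvik–Irby–Ulver: 4+10+25 = 39
Neston–Jorvik–Colne–Ulver: 4+22+8 = 34
Neston–Tarn–Linby–Colne–Ulver: 3+4+12+8 = 27
Neston–Jorvik–Brook–Ulver: 4+16+14 = 34
The minimum is 27 km via Neston–Tarn–Linby–Colne–Ulver.
So from Neston the first move is to Tarn.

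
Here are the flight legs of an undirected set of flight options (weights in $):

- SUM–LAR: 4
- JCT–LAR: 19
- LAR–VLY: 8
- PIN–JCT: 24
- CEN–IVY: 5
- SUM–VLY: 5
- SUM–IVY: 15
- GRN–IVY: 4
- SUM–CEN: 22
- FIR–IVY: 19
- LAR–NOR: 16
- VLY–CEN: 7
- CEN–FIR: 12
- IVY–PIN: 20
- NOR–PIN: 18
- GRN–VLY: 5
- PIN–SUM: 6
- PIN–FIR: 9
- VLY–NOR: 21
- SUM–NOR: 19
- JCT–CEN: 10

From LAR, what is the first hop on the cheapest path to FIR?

SUM

Compare a few routes:
LAR → VLY → CEN → FIR: 8+7+12 = 27
LAR → SUM → PIN → FIR: 4+6+9 = 19
Cheapest is LAR → SUM → PIN → FIR at $19.
So from LAR the first move is to SUM.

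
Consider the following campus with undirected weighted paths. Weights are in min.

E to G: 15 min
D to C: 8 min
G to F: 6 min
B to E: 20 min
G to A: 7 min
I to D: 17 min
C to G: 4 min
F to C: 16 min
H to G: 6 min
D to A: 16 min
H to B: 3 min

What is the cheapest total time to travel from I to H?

35 min

Compare a few routes:
I - D - C - G - H: 17+8+4+6 = 35
I - D - A - G - H: 17+16+7+6 = 46
Cheapest is I - D - C - G - H at 35 min.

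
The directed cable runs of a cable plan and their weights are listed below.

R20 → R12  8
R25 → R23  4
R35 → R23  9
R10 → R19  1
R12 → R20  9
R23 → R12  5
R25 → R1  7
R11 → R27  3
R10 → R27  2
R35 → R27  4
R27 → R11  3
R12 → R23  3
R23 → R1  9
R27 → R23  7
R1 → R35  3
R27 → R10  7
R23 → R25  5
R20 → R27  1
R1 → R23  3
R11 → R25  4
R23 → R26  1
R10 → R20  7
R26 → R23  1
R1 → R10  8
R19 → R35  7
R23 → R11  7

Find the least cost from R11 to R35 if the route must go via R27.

Shortest R11→R27: R11 → R27 = 3
Shortest R27→R35: R27 → R10 → R19 → R35 = 15
Total via R27: 3 + 15 = 18.

18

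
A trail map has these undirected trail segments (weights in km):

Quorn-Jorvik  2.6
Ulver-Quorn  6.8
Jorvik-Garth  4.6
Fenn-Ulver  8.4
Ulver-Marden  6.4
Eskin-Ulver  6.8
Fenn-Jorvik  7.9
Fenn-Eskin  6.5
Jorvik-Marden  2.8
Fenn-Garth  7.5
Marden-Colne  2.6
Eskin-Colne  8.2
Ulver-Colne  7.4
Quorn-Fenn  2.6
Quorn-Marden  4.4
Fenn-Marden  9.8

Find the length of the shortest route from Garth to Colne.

Candidate routes:
Garth - Jorvik - Quorn - Marden - Colne: 4.6+2.6+4.4+2.6 = 14.2
Garth - Jorvik - Marden - Colne: 4.6+2.8+2.6 = 10
The minimum is 10 km via Garth - Jorvik - Marden - Colne.

10 km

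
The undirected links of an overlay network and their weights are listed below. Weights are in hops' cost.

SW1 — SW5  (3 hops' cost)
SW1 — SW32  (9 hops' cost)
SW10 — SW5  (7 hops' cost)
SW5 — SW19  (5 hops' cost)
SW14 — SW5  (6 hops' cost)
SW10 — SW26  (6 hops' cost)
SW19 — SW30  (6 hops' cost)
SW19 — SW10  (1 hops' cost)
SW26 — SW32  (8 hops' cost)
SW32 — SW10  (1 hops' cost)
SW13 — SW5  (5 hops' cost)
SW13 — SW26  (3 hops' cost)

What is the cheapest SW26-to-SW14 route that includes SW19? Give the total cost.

18 hops' cost

Shortest SW26→SW19: SW26 → SW10 → SW19 = 7
Shortest SW19→SW14: SW19 → SW5 → SW14 = 11
Total via SW19: 7 + 11 = 18 hops' cost.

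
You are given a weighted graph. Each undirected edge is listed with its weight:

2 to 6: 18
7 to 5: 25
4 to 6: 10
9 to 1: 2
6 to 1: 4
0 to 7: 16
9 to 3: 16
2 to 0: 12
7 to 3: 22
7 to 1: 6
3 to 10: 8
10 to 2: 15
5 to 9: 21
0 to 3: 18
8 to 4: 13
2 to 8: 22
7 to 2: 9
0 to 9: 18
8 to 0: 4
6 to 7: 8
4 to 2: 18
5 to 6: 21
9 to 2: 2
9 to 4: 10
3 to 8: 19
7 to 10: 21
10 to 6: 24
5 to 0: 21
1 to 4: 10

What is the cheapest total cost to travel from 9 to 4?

10

Settle nodes by increasing distance from 9:
9: 0
1: 2  (via 9)
2: 2  (via 9)
6: 6  (via 1)
7: 8  (via 1)
4: 10  (via 9)
Shortest route: 9 → 4 = 10.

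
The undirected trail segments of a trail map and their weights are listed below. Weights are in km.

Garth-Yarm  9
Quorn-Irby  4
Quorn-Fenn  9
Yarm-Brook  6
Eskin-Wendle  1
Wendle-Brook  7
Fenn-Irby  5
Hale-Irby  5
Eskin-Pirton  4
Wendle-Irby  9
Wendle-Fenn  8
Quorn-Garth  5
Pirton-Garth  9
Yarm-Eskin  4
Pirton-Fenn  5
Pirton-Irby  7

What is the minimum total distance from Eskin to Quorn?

14 km

Candidate routes:
Eskin - Wendle - Irby - Quorn: 1+9+4 = 14
Eskin - Pirton - Irby - Quorn: 4+7+4 = 15
The minimum is 14 km via Eskin - Wendle - Irby - Quorn.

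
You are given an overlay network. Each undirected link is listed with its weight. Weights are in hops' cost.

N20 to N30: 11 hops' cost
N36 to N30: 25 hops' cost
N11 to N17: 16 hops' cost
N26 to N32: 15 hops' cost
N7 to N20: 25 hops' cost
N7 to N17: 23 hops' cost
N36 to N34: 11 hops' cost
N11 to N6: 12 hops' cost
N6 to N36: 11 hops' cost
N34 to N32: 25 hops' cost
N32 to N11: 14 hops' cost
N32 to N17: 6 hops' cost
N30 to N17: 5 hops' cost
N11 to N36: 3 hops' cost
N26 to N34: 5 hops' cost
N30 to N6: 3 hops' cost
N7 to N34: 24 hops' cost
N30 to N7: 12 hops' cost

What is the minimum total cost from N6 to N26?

27 hops' cost

Enumerating some paths:
N6 → N36 → N34 → N26: 11+11+5 = 27
N6 → N30 → N17 → N32 → N26: 3+5+6+15 = 29
Cheapest is N6 → N36 → N34 → N26 at 27 hops' cost.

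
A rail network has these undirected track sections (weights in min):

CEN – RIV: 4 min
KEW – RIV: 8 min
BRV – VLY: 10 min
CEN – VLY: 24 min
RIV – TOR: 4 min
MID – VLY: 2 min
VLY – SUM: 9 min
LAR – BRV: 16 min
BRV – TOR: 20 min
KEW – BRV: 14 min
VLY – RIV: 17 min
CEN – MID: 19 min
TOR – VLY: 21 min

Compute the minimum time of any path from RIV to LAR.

Candidate routes:
RIV → TOR → BRV → LAR: 4+20+16 = 40
RIV → VLY → BRV → LAR: 17+10+16 = 43
RIV → KEW → BRV → LAR: 8+14+16 = 38
RIV → TOR → VLY → BRV → LAR: 4+21+10+16 = 51
Cheapest is RIV → KEW → BRV → LAR at 38 min.

38 min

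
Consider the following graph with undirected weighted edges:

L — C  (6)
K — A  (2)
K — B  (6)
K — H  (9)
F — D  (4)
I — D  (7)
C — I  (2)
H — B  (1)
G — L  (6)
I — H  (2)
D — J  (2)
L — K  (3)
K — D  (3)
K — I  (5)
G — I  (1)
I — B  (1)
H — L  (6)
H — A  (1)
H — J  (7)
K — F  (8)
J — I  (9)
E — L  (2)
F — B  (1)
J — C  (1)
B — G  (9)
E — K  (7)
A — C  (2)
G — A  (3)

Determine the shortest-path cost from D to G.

6

Shortest distances from D:
D: 0
J: 2  (via D)
C: 3  (via J)
K: 3  (via D)
F: 4  (via D)
A: 5  (via C)
B: 5  (via F)
I: 5  (via C)
G: 6  (via I)
Shortest route: D–J–C–I–G = 6.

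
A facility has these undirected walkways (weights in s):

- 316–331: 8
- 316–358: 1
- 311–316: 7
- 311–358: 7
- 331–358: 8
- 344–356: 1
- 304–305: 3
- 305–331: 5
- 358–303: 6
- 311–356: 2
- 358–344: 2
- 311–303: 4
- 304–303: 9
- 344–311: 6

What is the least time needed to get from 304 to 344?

Candidate routes:
304–305–331–358–344: 3+5+8+2 = 18
304–303–358–344: 9+6+2 = 17
304–305–331–316–358–344: 3+5+8+1+2 = 19
304–303–311–356–344: 9+4+2+1 = 16
Cheapest is 304–303–311–356–344 at 16 s.

16 s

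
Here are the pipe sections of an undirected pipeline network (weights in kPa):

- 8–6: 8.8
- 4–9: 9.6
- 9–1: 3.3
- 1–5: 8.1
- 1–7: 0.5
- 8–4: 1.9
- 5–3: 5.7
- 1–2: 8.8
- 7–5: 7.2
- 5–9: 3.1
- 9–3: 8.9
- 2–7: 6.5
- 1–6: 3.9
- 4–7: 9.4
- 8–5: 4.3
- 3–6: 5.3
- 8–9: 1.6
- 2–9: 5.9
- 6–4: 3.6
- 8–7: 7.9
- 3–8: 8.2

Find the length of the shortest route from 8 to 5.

Shortest distances from 8:
8: 0
9: 1.6  (via 8)
4: 1.9  (via 8)
5: 4.3  (via 8)
Shortest route: 8–5 = 4.3 kPa.

4.3 kPa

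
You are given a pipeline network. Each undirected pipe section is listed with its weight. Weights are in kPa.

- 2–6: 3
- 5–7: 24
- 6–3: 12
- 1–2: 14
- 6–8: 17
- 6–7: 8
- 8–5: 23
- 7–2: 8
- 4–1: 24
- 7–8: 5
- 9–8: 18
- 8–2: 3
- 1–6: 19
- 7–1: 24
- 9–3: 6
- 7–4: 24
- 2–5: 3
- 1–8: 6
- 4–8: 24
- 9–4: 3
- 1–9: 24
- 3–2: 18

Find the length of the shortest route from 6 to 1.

12 kPa

Compare a few routes:
6 → 2 → 1: 3+14 = 17
6 → 1: 19 = 19
6 → 2 → 8 → 1: 3+3+6 = 12
The minimum is 12 kPa via 6 → 2 → 8 → 1.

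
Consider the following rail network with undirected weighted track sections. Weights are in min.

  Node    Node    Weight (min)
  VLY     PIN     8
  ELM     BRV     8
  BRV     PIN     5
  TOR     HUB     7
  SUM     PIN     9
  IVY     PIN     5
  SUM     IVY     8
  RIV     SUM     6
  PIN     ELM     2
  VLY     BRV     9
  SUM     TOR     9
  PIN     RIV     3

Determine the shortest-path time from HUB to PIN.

25 min

Shortest distances from HUB:
HUB: 0
TOR: 7  (via HUB)
SUM: 16  (via TOR)
RIV: 22  (via SUM)
IVY: 24  (via SUM)
PIN: 25  (via SUM)
Shortest route: HUB → TOR → SUM → PIN = 25 min.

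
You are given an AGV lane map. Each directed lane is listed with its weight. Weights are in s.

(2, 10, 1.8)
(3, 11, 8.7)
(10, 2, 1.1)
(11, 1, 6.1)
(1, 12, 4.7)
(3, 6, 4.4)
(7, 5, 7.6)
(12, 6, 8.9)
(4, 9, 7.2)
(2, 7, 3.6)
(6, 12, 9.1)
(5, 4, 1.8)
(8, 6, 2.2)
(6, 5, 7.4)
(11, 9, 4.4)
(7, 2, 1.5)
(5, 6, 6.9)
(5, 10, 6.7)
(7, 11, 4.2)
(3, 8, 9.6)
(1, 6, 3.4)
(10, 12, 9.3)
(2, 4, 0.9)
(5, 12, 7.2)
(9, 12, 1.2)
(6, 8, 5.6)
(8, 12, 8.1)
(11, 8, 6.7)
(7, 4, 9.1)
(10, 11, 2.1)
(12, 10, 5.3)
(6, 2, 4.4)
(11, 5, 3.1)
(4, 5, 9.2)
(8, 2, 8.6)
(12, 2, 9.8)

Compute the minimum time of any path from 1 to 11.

11.7 s

Running Dijkstra from 1:
1: 0
6: 3.4  (via 1)
12: 4.7  (via 1)
2: 7.8  (via 6)
4: 8.7  (via 2)
8: 9  (via 6)
10: 9.6  (via 2)
5: 10.8  (via 6)
7: 11.4  (via 2)
11: 11.7  (via 10)
Shortest route: 1 → 6 → 2 → 10 → 11 = 11.7 s.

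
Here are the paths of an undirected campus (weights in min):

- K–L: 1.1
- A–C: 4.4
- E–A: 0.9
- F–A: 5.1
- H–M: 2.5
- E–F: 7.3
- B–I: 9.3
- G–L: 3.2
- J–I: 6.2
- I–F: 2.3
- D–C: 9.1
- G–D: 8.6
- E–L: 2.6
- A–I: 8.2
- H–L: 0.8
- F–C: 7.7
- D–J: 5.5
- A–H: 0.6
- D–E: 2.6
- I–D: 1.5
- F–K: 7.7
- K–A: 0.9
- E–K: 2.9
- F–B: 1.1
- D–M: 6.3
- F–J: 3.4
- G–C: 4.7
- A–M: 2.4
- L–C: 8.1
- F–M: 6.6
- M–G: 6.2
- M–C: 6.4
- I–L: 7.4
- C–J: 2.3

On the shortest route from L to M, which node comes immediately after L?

H

Enumerating some paths:
L–H–M: 0.8+2.5 = 3.3
L–K–A–M: 1.1+0.9+2.4 = 4.4
L–H–A–M: 0.8+0.6+2.4 = 3.8
Cheapest is L–H–M at 3.3 min.
So from L the first move is to H.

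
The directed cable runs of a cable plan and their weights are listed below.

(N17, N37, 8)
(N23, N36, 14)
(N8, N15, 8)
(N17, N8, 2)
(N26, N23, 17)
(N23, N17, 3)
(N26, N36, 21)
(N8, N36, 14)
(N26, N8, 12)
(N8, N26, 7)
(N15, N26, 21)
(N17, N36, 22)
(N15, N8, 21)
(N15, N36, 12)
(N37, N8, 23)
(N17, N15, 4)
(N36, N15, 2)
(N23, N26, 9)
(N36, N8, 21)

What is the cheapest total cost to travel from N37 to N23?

47

Compare a few routes:
N37 → N8 → N36 → N15 → N26 → N23: 23+14+2+21+17 = 77
N37 → N8 → N26 → N23: 23+7+17 = 47
N37 → N8 → N15 → N26 → N23: 23+8+21+17 = 69
The minimum is 47 via N37 → N8 → N26 → N23.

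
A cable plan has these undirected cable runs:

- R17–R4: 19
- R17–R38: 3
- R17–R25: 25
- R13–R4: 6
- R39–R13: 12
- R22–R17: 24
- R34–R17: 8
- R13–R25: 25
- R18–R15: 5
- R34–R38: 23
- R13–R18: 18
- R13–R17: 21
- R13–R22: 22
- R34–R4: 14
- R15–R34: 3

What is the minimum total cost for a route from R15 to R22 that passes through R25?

83

Shortest R15→R25: R15–R34–R17–R25 = 36
Best R25 to R22: R25–R13–R22 costing 47
Total via R25: 36 + 47 = 83.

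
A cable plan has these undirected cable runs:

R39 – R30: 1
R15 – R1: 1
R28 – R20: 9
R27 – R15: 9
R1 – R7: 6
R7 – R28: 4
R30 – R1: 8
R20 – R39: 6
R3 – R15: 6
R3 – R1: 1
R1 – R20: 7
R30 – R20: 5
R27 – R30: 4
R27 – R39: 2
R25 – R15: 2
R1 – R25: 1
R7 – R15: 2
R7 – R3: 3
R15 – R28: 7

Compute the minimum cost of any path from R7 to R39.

Running Dijkstra from R7:
R7: 0
R15: 2  (via R7)
R1: 3  (via R15)
R3: 3  (via R7)
R28: 4  (via R7)
R25: 4  (via R15)
R20: 10  (via R1)
R30: 11  (via R1)
R27: 11  (via R15)
R39: 12  (via R30)
Shortest route: R7 → R15 → R1 → R30 → R39 = 12.

12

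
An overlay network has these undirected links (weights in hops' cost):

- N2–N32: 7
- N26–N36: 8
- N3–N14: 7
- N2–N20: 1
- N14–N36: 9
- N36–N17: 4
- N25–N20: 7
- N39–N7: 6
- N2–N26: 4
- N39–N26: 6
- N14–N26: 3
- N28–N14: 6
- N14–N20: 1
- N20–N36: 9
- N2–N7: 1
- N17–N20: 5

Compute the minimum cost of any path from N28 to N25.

Enumerating some paths:
N28 → N14 → N20 → N25: 6+1+7 = 14
N28 → N14 → N26 → N2 → N20 → N25: 6+3+4+1+7 = 21
Cheapest is N28 → N14 → N20 → N25 at 14 hops' cost.

14 hops' cost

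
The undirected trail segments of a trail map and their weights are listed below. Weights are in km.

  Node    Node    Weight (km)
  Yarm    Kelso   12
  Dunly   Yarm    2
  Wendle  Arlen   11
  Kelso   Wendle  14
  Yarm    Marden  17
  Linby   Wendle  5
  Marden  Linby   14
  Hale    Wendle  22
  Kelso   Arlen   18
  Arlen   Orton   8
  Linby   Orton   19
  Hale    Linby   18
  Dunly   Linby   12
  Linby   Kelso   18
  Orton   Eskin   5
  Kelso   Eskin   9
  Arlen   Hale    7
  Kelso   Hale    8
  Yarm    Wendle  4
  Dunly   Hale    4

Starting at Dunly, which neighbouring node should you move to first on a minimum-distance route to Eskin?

Enumerating some paths:
Dunly–Hale–Kelso–Eskin: 4+8+9 = 21
Dunly–Yarm–Kelso–Eskin: 2+12+9 = 23
The minimum is 21 km via Dunly–Hale–Kelso–Eskin.
So from Dunly the first move is to Hale.

Hale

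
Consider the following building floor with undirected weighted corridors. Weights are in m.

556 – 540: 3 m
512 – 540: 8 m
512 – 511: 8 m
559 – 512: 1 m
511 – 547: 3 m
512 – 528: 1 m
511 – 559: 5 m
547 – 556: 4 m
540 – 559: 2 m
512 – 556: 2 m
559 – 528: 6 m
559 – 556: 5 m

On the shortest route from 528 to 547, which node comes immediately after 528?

Candidate routes:
528 → 512 → 556 → 547: 1+2+4 = 7
528 → 512 → 559 → 556 → 547: 1+1+5+4 = 11
528 → 512 → 559 → 511 → 547: 1+1+5+3 = 10
The minimum is 7 m via 528 → 512 → 556 → 547.
So from 528 the first move is to 512.

512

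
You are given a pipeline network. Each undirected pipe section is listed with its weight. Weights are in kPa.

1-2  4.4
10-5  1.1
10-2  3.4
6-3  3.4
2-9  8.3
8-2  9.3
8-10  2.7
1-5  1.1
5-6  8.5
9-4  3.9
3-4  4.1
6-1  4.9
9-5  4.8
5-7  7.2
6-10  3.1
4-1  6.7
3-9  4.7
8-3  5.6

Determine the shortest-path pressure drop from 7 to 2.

11.7 kPa

Shortest distances from 7:
7: 0
5: 7.2  (via 7)
1: 8.3  (via 5)
10: 8.3  (via 5)
8: 11  (via 10)
6: 11.4  (via 10)
2: 11.7  (via 10)
Shortest route: 7–5–10–2 = 11.7 kPa.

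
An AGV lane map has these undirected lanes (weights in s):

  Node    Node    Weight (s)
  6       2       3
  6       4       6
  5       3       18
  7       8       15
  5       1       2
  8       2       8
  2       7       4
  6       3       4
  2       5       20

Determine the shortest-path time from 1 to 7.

Compare a few routes:
1 - 5 - 2 - 8 - 7: 2+20+8+15 = 45
1 - 5 - 2 - 7: 2+20+4 = 26
1 - 5 - 3 - 6 - 2 - 7: 2+18+4+3+4 = 31
1 - 5 - 3 - 6 - 2 - 8 - 7: 2+18+4+3+8+15 = 50
The minimum is 26 s via 1 - 5 - 2 - 7.

26 s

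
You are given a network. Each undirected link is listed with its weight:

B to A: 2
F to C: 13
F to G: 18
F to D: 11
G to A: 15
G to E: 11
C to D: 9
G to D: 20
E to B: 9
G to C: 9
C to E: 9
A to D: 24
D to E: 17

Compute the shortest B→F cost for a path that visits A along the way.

35

Best B to A: B → A costing 2
Best A to F: A → G → F costing 33
Total via A: 2 + 33 = 35.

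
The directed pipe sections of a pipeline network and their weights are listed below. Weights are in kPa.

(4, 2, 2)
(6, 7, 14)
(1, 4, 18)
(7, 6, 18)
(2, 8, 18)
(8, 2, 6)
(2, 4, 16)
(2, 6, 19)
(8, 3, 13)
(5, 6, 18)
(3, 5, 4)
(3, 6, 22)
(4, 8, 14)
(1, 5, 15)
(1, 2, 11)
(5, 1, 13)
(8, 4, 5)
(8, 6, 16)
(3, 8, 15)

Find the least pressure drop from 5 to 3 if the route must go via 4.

58 kPa

Shortest 5→4: 5 → 1 → 4 = 31
Shortest 4→3: 4 → 8 → 3 = 27
Total via 4: 31 + 27 = 58 kPa.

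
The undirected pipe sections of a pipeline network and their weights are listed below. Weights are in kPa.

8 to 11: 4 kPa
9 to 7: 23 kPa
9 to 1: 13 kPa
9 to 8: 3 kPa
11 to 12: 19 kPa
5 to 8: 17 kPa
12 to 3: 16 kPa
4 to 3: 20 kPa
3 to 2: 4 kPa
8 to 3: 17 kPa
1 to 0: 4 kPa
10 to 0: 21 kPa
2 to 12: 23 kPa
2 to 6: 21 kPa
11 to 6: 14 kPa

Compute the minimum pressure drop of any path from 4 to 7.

63 kPa

Settle nodes by increasing distance from 4:
4: 0
3: 20  (via 4)
2: 24  (via 3)
12: 36  (via 3)
8: 37  (via 3)
9: 40  (via 8)
11: 41  (via 8)
6: 45  (via 2)
1: 53  (via 9)
5: 54  (via 8)
0: 57  (via 1)
7: 63  (via 9)
Shortest route: 4–3–8–9–7 = 63 kPa.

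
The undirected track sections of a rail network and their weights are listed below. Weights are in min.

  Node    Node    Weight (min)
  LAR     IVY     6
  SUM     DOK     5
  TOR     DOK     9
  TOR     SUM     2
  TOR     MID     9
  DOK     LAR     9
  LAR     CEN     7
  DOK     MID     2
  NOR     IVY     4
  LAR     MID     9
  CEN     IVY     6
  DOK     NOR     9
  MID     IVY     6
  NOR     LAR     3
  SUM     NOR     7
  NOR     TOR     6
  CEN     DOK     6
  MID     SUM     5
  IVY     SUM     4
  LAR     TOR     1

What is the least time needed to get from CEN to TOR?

Settle nodes by increasing distance from CEN:
CEN: 0
IVY: 6  (via CEN)
DOK: 6  (via CEN)
LAR: 7  (via CEN)
MID: 8  (via DOK)
TOR: 8  (via LAR)
Shortest route: CEN → LAR → TOR = 8 min.

8 min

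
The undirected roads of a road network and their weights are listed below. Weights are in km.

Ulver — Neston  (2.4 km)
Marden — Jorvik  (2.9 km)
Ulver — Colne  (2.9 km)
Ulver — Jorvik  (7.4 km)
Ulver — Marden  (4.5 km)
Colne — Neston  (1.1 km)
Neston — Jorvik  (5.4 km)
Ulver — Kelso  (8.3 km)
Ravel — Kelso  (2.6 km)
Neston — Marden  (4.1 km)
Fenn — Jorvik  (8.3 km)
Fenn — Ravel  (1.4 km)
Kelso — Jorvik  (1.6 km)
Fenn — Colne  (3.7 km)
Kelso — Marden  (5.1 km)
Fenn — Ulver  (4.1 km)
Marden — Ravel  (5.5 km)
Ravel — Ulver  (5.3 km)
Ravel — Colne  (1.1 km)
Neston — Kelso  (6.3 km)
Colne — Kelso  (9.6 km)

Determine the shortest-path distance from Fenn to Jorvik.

Shortest distances from Fenn:
Fenn: 0
Ravel: 1.4  (via Fenn)
Colne: 2.5  (via Ravel)
Neston: 3.6  (via Colne)
Kelso: 4  (via Ravel)
Ulver: 4.1  (via Fenn)
Jorvik: 5.6  (via Kelso)
Shortest route: Fenn → Ravel → Kelso → Jorvik = 5.6 km.

5.6 km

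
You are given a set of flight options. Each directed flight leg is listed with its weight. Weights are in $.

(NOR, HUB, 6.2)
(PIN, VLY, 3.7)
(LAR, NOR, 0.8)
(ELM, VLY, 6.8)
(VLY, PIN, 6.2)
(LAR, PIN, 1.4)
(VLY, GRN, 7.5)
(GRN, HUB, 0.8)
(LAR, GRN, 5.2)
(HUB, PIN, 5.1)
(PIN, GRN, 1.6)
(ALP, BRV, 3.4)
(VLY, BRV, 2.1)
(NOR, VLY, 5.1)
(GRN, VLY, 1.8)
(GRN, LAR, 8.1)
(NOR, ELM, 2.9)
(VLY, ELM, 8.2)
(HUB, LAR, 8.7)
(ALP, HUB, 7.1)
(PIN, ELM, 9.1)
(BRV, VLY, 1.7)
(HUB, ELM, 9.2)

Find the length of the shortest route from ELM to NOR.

Shortest distances from ELM:
ELM: 0
VLY: 6.8  (via ELM)
BRV: 8.9  (via VLY)
PIN: 13  (via VLY)
GRN: 14.3  (via VLY)
HUB: 15.1  (via GRN)
LAR: 22.4  (via GRN)
NOR: 23.2  (via LAR)
Shortest route: ELM–VLY–GRN–LAR–NOR = $23.2.

$23.2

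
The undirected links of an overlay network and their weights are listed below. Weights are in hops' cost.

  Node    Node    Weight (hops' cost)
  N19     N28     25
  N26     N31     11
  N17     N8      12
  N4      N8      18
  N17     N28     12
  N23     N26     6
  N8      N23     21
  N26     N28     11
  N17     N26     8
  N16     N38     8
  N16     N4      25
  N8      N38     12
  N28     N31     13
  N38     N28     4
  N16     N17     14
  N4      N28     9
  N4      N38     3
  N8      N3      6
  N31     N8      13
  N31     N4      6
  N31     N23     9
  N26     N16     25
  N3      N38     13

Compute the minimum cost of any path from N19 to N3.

Running Dijkstra from N19:
N19: 0
N28: 25  (via N19)
N38: 29  (via N28)
N4: 32  (via N38)
N26: 36  (via N28)
N16: 37  (via N38)
N17: 37  (via N28)
N31: 38  (via N28)
N8: 41  (via N38)
N3: 42  (via N38)
Shortest route: N19–N28–N38–N3 = 42 hops' cost.

42 hops' cost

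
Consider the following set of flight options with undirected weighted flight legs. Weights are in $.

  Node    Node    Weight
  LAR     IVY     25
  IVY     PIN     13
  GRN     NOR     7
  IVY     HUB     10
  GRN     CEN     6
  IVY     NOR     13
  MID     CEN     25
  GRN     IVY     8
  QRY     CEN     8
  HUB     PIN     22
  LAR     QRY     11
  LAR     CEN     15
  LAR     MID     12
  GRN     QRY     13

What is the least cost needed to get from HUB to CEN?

$24

Settle nodes by increasing distance from HUB:
HUB: 0
IVY: 10  (via HUB)
GRN: 18  (via IVY)
PIN: 22  (via HUB)
NOR: 23  (via IVY)
CEN: 24  (via GRN)
Shortest route: HUB–IVY–GRN–CEN = $24.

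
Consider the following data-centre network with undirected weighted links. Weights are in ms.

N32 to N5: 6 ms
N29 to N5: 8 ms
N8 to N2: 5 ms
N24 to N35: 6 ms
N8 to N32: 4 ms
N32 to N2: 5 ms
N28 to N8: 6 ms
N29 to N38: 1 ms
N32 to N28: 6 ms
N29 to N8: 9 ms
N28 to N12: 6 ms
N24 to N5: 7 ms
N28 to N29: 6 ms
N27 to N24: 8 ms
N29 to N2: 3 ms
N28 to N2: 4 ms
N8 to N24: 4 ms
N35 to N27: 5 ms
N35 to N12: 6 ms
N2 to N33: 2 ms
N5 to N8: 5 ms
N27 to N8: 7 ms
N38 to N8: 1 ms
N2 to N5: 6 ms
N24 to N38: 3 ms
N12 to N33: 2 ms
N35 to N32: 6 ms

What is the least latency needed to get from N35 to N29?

10 ms

Settle nodes by increasing distance from N35:
N35: 0
N27: 5  (via N35)
N12: 6  (via N35)
N32: 6  (via N35)
N24: 6  (via N35)
N33: 8  (via N12)
N38: 9  (via N24)
N2: 10  (via N33)
N8: 10  (via N32)
N29: 10  (via N38)
Shortest route: N35 → N24 → N38 → N29 = 10 ms.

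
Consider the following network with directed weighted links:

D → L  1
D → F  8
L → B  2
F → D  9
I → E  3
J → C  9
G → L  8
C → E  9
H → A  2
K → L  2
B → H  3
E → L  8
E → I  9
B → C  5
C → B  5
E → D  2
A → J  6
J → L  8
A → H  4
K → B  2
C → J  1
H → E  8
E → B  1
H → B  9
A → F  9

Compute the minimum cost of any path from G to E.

Running Dijkstra from G:
G: 0
L: 8  (via G)
B: 10  (via L)
H: 13  (via B)
A: 15  (via H)
C: 15  (via B)
J: 16  (via C)
E: 21  (via H)
Shortest route: G → L → B → H → E = 21.

21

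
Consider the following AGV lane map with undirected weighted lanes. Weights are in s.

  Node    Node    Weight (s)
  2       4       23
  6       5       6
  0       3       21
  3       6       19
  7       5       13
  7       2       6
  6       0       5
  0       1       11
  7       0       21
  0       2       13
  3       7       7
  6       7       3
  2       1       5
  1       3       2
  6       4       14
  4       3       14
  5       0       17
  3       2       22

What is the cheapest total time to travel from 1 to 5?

18 s

Shortest distances from 1:
1: 0
3: 2  (via 1)
2: 5  (via 1)
7: 9  (via 3)
0: 11  (via 1)
6: 12  (via 7)
4: 16  (via 3)
5: 18  (via 6)
Shortest route: 1 → 3 → 7 → 6 → 5 = 18 s.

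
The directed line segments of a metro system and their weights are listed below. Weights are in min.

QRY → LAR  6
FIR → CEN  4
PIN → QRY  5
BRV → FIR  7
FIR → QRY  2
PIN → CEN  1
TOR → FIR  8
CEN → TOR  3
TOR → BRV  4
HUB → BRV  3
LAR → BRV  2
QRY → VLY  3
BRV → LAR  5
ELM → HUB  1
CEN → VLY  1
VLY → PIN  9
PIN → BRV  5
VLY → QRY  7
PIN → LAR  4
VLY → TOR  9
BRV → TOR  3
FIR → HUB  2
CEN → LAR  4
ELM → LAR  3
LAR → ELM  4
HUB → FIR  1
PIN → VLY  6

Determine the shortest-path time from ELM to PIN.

16 min

Settle nodes by increasing distance from ELM:
ELM: 0
HUB: 1  (via ELM)
FIR: 2  (via HUB)
LAR: 3  (via ELM)
BRV: 4  (via HUB)
QRY: 4  (via FIR)
CEN: 6  (via FIR)
TOR: 7  (via BRV)
VLY: 7  (via QRY)
PIN: 16  (via VLY)
Shortest route: ELM → HUB → FIR → QRY → VLY → PIN = 16 min.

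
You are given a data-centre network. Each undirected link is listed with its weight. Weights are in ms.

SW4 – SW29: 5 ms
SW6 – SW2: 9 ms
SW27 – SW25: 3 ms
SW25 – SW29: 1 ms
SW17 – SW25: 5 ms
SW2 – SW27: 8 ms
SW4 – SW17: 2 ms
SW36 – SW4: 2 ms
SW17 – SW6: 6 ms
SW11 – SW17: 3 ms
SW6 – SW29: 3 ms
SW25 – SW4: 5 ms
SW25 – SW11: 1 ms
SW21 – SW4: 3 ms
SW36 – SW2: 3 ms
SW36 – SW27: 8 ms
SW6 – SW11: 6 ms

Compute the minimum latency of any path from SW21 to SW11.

Candidate routes:
SW21 - SW4 - SW25 - SW11: 3+5+1 = 9
SW21 - SW4 - SW17 - SW25 - SW11: 3+2+5+1 = 11
SW21 - SW4 - SW17 - SW11: 3+2+3 = 8
SW21 - SW4 - SW29 - SW25 - SW11: 3+5+1+1 = 10
Cheapest is SW21 - SW4 - SW17 - SW11 at 8 ms.

8 ms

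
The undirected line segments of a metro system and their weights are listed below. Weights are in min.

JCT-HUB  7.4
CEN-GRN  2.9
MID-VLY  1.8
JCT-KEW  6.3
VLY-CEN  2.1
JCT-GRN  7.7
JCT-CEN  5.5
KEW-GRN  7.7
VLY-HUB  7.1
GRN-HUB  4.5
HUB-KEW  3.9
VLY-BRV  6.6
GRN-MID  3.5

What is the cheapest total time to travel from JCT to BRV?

14.2 min

Settle nodes by increasing distance from JCT:
JCT: 0
CEN: 5.5  (via JCT)
KEW: 6.3  (via JCT)
HUB: 7.4  (via JCT)
VLY: 7.6  (via CEN)
GRN: 7.7  (via JCT)
MID: 9.4  (via VLY)
BRV: 14.2  (via VLY)
Shortest route: JCT → CEN → VLY → BRV = 14.2 min.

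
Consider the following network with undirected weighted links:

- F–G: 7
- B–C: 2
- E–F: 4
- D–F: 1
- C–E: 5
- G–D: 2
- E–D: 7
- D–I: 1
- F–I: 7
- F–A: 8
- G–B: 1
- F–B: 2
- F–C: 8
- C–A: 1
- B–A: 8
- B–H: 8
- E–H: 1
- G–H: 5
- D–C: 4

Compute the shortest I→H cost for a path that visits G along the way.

Best I to G: I → D → G costing 3
Best G to H: G → H costing 5
Total via G: 3 + 5 = 8.

8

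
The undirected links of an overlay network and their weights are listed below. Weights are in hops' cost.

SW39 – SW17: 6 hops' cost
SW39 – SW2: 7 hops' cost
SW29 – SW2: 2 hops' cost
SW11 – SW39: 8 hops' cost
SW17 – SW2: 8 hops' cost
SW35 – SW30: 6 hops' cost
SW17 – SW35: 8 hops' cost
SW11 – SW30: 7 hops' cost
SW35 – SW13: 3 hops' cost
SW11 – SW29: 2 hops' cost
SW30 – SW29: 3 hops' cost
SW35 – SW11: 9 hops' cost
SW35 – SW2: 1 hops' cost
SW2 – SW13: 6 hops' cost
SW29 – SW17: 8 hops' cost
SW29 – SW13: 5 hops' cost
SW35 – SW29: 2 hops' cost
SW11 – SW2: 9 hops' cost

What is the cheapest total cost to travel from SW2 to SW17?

8 hops' cost

Candidate routes:
SW2 → SW29 → SW17: 2+8 = 10
SW2 → SW35 → SW29 → SW17: 1+2+8 = 11
SW2 → SW35 → SW17: 1+8 = 9
SW2 → SW17: 8 = 8
Cheapest is SW2 → SW17 at 8 hops' cost.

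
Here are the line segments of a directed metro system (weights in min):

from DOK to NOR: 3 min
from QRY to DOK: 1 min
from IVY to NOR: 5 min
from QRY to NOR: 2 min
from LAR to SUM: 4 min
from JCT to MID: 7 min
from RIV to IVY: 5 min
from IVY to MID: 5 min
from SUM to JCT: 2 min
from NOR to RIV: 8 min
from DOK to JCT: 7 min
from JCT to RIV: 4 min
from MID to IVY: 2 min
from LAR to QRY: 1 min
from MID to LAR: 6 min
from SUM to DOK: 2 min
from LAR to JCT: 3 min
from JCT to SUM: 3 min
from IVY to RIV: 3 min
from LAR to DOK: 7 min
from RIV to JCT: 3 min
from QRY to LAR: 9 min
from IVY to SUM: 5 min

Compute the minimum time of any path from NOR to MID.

18 min

Candidate routes:
NOR–RIV–JCT–MID: 8+3+7 = 18
NOR–RIV–IVY–SUM–DOK–JCT–MID: 8+5+5+2+7+7 = 34
NOR–RIV–IVY–SUM–JCT–MID: 8+5+5+2+7 = 27
The minimum is 18 min via NOR–RIV–JCT–MID.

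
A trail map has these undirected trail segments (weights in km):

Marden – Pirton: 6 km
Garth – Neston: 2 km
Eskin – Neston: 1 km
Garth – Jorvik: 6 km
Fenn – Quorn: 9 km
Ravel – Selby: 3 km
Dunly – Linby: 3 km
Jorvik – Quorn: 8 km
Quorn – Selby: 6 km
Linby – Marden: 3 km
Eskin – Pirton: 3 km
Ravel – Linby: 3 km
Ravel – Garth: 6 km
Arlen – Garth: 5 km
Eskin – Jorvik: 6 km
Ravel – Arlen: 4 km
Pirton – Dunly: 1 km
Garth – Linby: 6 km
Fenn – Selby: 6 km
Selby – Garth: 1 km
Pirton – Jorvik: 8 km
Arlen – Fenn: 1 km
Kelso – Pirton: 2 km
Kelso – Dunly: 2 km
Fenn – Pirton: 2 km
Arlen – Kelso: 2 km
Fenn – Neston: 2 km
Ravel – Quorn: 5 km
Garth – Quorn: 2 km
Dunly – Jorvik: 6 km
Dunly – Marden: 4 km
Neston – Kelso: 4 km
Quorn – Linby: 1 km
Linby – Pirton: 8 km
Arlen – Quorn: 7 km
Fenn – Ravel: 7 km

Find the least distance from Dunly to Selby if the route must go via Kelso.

9 km

Shortest Dunly→Kelso: Dunly → Kelso = 2
Best Kelso to Selby: Kelso → Neston → Garth → Selby costing 7
Total via Kelso: 2 + 7 = 9 km.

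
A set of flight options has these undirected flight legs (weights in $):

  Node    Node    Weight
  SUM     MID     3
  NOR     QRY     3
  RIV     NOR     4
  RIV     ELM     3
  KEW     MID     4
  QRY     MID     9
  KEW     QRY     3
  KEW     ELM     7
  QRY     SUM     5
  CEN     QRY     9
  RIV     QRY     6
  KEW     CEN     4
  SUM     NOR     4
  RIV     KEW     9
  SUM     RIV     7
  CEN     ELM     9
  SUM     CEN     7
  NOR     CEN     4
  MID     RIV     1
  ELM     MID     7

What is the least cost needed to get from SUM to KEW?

$7

Enumerating some paths:
SUM → MID → KEW: 3+4 = 7
SUM → QRY → KEW: 5+3 = 8
The minimum is $7 via SUM → MID → KEW.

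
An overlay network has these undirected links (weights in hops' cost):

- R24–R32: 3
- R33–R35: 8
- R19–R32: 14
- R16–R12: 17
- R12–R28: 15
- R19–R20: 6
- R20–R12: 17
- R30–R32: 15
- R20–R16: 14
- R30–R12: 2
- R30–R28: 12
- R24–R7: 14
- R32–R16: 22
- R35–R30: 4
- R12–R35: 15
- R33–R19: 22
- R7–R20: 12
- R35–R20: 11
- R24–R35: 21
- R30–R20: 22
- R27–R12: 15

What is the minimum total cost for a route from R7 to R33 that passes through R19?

40 hops' cost

Shortest R7→R19: R7–R20–R19 = 18
Best R19 to R33: R19–R33 costing 22
Total via R19: 18 + 22 = 40 hops' cost.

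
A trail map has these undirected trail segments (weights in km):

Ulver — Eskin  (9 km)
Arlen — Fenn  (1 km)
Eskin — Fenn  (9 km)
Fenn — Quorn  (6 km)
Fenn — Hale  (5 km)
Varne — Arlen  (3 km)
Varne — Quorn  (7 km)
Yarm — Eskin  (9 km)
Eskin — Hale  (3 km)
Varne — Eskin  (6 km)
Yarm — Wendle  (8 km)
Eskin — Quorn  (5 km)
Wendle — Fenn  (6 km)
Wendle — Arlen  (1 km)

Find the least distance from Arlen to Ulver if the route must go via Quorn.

Shortest Arlen→Quorn: Arlen → Fenn → Quorn = 7
Shortest Quorn→Ulver: Quorn → Eskin → Ulver = 14
Total via Quorn: 7 + 14 = 21 km.

21 km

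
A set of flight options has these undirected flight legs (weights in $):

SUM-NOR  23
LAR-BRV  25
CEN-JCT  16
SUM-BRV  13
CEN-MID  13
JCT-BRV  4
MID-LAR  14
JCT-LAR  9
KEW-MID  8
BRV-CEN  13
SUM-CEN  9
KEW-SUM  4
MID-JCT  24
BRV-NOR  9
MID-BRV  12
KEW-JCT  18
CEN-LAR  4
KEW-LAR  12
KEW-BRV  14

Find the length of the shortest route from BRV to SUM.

Compare a few routes:
BRV → KEW → SUM: 14+4 = 18
BRV → CEN → SUM: 13+9 = 22
BRV → SUM: 13 = 13
The minimum is $13 via BRV → SUM.

$13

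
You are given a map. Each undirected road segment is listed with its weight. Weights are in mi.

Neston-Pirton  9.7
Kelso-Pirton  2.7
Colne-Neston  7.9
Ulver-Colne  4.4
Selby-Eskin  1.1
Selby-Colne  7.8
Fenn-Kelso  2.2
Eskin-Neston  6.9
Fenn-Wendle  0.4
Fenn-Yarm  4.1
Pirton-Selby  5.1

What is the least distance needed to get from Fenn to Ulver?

22.2 mi

Settle nodes by increasing distance from Fenn:
Fenn: 0
Wendle: 0.4  (via Fenn)
Kelso: 2.2  (via Fenn)
Yarm: 4.1  (via Fenn)
Pirton: 4.9  (via Kelso)
Selby: 10  (via Pirton)
Eskin: 11.1  (via Selby)
Neston: 14.6  (via Pirton)
Colne: 17.8  (via Selby)
Ulver: 22.2  (via Colne)
Shortest route: Fenn–Kelso–Pirton–Selby–Colne–Ulver = 22.2 mi.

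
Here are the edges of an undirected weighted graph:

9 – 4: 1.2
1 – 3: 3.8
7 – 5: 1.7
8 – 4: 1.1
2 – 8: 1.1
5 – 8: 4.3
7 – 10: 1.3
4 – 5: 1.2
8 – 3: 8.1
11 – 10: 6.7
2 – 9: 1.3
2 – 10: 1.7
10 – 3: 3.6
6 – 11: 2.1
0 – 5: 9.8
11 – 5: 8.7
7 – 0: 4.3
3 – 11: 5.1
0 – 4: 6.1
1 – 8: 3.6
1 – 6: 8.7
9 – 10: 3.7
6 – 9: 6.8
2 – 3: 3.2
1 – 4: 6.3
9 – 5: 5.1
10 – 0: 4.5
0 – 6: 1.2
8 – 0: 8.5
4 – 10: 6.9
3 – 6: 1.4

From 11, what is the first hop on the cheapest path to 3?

Compare a few routes:
11 - 6 - 3: 2.1+1.4 = 3.5
11 - 3: 5.1 = 5.1
The minimum is 3.5 via 11 - 6 - 3.
So from 11 the first move is to 6.

6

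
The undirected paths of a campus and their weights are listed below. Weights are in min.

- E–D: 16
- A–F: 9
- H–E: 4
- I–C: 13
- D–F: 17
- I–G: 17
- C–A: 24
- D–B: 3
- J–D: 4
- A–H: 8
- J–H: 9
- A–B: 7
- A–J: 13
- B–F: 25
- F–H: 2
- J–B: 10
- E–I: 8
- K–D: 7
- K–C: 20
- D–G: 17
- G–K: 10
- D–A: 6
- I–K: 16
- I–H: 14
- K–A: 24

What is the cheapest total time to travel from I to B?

26 min

Compare a few routes:
I–E–D–B: 8+16+3 = 27
I–E–H–A–B: 8+4+8+7 = 27
I–K–D–B: 16+7+3 = 26
The minimum is 26 min via I–K–D–B.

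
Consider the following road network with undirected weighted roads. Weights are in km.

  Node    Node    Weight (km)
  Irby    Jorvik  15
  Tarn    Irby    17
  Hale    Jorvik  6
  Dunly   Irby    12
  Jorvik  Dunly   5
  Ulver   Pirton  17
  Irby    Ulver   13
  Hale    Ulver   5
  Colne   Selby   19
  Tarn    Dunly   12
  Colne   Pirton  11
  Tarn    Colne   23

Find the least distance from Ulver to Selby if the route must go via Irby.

72 km

Shortest Ulver→Irby: Ulver → Irby = 13
Best Irby to Selby: Irby → Tarn → Colne → Selby costing 59
Total via Irby: 13 + 59 = 72 km.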